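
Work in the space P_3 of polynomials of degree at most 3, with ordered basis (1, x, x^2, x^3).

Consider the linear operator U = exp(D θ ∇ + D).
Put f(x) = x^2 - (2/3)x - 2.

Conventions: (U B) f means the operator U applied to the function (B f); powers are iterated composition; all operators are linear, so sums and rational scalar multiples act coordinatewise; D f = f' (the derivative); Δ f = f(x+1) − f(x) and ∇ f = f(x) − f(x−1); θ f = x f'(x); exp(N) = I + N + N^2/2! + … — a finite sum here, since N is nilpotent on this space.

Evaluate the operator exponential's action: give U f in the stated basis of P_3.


order-1 term: 2x + 4/3
order-2 term: 1
the series for exp(D θ ∇ + D) f terminates at order 2
exp(D θ ∇ + D) f = x^2 + (4/3)x + 1/3

the result is g(x) = x^2 + (4/3)x + 1/3


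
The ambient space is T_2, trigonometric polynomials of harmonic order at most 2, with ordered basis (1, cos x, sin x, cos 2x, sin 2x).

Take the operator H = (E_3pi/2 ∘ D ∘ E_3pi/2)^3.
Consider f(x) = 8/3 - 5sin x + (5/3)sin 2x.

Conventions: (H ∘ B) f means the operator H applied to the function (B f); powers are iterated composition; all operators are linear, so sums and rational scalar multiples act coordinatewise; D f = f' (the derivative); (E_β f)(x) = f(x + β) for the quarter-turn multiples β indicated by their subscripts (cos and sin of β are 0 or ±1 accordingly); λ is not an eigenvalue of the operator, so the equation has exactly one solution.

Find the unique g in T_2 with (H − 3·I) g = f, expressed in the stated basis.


write g with unknown coordinates in the stated basis and equate coefficients in (H − 3·I) g = f
solving from the highest basis element down gives g = -8/9 + (1/2)cos x + (3/2)sin x + (40/219)cos 2x - (5/73)sin 2x
check: H g = (3/2)cos x - (1/2)sin x + (40/73)cos 2x + (320/219)sin 2x
so H g − 3·g = 8/3 - 5sin x + (5/3)sin 2x = f ✓

g(x) = -8/9 + (1/2)cos x + (3/2)sin x + (40/219)cos 2x - (5/73)sin 2x


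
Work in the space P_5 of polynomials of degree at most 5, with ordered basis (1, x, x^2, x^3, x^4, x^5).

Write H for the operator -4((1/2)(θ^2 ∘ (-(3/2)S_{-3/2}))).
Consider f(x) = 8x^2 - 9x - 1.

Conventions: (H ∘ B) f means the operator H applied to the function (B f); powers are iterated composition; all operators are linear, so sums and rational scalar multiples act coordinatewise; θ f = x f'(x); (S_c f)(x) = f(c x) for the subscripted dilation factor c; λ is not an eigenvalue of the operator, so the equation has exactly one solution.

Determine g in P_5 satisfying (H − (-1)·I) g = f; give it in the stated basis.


write g with unknown coordinates in the stated basis and equate coefficients in (H − (-1)·I) g = f
solving from the highest basis element down gives g = (2/7)x^2 + (18/7)x - 1
check: H g = (54/7)x^2 - (81/7)x
so H g − (-1)·g = 8x^2 - 9x - 1 = f ✓

the result is g(x) = (2/7)x^2 + (18/7)x - 1


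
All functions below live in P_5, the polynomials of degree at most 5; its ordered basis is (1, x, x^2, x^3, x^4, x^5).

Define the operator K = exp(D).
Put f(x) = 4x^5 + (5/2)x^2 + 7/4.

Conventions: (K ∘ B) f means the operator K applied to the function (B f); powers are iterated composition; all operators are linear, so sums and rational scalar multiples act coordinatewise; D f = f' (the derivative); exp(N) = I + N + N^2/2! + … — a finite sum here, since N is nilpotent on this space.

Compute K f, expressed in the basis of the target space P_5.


order-1 term: 20x^4 + 5x
order-2 term: 40x^3 + 5/2
order-3 term: 40x^2
order-4 term: 20x
order-5 term: 4
the series for exp(D) f terminates at order 5
exp(D) f = 4x^5 + 20x^4 + 40x^3 + (85/2)x^2 + 25x + 33/4

g(x) = 4x^5 + 20x^4 + 40x^3 + (85/2)x^2 + 25x + 33/4


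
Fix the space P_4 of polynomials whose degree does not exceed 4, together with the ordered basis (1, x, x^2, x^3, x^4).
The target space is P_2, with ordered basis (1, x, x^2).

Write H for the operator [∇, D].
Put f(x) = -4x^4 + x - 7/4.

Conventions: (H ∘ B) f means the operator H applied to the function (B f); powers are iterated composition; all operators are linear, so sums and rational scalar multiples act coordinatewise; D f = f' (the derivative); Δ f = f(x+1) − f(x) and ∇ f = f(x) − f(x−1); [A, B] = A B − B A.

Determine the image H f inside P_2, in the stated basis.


the image equals g(x) = 0

D f = -16x^3 + 1
∇ D f = -48x^2 + 48x - 16
∇ f = -16x^3 + 24x^2 - 16x + 5
D ∇ f = -48x^2 + 48x - 16
[∇, D] f = 0


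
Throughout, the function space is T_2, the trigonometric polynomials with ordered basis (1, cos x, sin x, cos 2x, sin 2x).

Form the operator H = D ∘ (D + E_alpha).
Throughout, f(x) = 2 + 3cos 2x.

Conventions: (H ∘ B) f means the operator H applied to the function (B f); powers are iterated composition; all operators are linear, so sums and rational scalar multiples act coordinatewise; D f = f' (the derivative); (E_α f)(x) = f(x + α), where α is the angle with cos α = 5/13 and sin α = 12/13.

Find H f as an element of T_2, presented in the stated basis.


D f = -6sin 2x
E_alpha f = 2 - (357/169)cos 2x - (360/169)sin 2x
(D + E_alpha) f = 2 - (357/169)cos 2x - (1374/169)sin 2x
D (D + E_alpha) f = -(2748/169)cos 2x + (714/169)sin 2x

the result is g(x) = -(2748/169)cos 2x + (714/169)sin 2x


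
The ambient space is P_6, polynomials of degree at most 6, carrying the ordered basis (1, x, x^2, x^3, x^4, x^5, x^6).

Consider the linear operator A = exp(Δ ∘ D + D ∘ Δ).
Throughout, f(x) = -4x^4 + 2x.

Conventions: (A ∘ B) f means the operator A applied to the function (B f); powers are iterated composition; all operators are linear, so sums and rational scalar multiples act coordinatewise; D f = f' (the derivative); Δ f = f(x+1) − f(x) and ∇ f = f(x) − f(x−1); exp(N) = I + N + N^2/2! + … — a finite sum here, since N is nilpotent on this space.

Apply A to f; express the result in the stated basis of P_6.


order-1 term: -96x^2 - 96x - 32
order-2 term: -192
the series for exp(Δ ∘ D + D ∘ Δ) f terminates at order 2
exp(Δ ∘ D + D ∘ Δ) f = -4x^4 - 96x^2 - 94x - 224

the result is g(x) = -4x^4 - 96x^2 - 94x - 224


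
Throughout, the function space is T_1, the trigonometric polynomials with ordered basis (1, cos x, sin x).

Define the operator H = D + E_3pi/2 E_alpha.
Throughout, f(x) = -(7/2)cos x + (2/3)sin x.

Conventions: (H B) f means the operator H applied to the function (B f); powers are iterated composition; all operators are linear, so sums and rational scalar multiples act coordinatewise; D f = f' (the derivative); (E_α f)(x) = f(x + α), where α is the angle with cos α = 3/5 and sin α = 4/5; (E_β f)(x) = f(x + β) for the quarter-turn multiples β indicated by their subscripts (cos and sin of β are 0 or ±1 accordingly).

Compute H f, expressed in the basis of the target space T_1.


the result is g(x) = -(38/15)cos x + (29/15)sin x

D f = (2/3)cos x + (7/2)sin x
E_alpha f = -(47/30)cos x + (16/5)sin x
E_3pi/2 E_alpha f = -(16/5)cos x - (47/30)sin x
(D + E_3pi/2 E_alpha) f = -(38/15)cos x + (29/15)sin x


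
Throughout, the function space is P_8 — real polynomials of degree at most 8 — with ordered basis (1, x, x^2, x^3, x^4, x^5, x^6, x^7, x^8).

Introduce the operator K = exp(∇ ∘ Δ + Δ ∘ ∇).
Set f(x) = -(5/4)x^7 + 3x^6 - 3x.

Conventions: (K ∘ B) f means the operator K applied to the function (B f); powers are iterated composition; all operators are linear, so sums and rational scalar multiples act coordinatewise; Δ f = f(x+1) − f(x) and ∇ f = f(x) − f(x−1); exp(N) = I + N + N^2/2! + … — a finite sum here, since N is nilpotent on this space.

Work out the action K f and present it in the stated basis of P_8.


order-1 term: -105x^5 + 180x^4 - 175x^3 + 180x^2 - 35x + 12
order-2 term: -2100x^3 + 2160x^2 - 2100x + 720
order-3 term: -8400x + 2880
the series for exp(∇ ∘ Δ + Δ ∘ ∇) f terminates at order 3
exp(∇ ∘ Δ + Δ ∘ ∇) f = -(5/4)x^7 + 3x^6 - 105x^5 + 180x^4 - 2275x^3 + 2340x^2 - 10538x + 3612

g(x) = -(5/4)x^7 + 3x^6 - 105x^5 + 180x^4 - 2275x^3 + 2340x^2 - 10538x + 3612


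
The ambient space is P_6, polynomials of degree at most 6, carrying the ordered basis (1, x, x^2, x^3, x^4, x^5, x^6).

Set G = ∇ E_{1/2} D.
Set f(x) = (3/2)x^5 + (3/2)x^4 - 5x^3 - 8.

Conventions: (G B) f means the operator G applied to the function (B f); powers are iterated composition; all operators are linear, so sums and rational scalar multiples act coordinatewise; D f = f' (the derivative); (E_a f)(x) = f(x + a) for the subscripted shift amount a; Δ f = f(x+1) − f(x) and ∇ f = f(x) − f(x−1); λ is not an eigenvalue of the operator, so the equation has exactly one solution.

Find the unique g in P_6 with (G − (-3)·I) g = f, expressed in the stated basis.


write g with unknown coordinates in the stated basis and equate coefficients in (G − (-3)·I) g = f
solving from the highest basis element down gives g = (1/2)x^5 + (1/2)x^4 - 5x^3 - 2x^2 + (55/6)x - 3/2
check: G g = 10x^3 + 6x^2 - (55/2)x - 7/2
so G g − (-3)·g = (3/2)x^5 + (3/2)x^4 - 5x^3 - 8 = f ✓

g(x) = (1/2)x^5 + (1/2)x^4 - 5x^3 - 2x^2 + (55/6)x - 3/2


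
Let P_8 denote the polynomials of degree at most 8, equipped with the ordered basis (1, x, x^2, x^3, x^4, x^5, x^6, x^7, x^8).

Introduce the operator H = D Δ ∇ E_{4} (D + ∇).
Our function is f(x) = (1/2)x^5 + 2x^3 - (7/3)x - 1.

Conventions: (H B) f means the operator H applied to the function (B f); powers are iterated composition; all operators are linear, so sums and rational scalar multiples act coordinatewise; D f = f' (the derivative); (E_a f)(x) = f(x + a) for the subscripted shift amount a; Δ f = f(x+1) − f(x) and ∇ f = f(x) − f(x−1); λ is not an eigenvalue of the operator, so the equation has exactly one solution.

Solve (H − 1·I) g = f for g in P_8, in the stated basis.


g(x) = -(1/2)x^5 - 2x^3 - (353/3)x - 449

write g with unknown coordinates in the stated basis and equate coefficients in (H − 1·I) g = f
solving from the highest basis element down gives g = -(1/2)x^5 - 2x^3 - (353/3)x - 449
check: H g = -120x - 450
so H g − 1·g = (1/2)x^5 + 2x^3 - (7/3)x - 1 = f ✓


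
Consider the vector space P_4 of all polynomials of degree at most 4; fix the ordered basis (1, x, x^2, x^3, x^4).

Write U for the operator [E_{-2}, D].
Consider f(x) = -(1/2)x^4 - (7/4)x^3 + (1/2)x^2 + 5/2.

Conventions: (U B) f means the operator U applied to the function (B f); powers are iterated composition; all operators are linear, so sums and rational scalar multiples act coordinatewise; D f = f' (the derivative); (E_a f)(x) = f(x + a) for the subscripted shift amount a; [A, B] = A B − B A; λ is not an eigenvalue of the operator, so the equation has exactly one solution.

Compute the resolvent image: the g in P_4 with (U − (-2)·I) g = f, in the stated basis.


write g with unknown coordinates in the stated basis and equate coefficients in (U − (-2)·I) g = f
solving from the highest basis element down gives g = -(1/4)x^4 - (7/8)x^3 + (1/4)x^2 + 5/4
check: U g = 0
so U g − (-2)·g = -(1/2)x^4 - (7/4)x^3 + (1/2)x^2 + 5/2 = f ✓

the image equals g(x) = -(1/4)x^4 - (7/8)x^3 + (1/4)x^2 + 5/4


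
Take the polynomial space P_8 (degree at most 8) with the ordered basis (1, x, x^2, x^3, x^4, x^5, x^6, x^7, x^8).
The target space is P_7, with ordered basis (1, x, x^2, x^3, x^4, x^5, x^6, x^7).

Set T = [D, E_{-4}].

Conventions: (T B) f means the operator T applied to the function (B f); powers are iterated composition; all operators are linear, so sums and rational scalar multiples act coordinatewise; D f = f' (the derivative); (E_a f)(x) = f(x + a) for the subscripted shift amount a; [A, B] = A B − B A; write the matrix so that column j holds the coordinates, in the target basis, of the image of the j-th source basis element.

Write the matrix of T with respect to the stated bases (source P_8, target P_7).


the matrix is [[0, 0, 0, 0, 0, 0, 0, 0, 0]; [0, 0, 0, 0, 0, 0, 0, 0, 0]; [0, 0, 0, 0, 0, 0, 0, 0, 0]; [0, 0, 0, 0, 0, 0, 0, 0, 0]; [0, 0, 0, 0, 0, 0, 0, 0, 0]; [0, 0, 0, 0, 0, 0, 0, 0, 0]; [0, 0, 0, 0, 0, 0, 0, 0, 0]; [0, 0, 0, 0, 0, 0, 0, 0, 0]] (rows listed top to bottom)

image of 1: 0
image of x: 0
image of x^2: 0
image of x^3: 0
image of x^4: 0
image of x^5: 0
image of x^6: 0
image of x^7: 0
image of x^8: 0
each image's coordinates form column j of the matrix


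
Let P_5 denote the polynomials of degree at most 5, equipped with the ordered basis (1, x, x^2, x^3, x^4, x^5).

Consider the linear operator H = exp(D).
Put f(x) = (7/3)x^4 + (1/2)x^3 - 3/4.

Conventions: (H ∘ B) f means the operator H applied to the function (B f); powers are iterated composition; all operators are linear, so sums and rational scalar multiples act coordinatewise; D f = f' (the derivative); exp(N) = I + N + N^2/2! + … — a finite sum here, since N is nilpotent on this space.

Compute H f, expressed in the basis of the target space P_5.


order-1 term: (28/3)x^3 + (3/2)x^2
order-2 term: 14x^2 + (3/2)x
order-3 term: (28/3)x + 1/2
order-4 term: 7/3
the series for exp(D) f terminates at order 4
exp(D) f = (7/3)x^4 + (59/6)x^3 + (31/2)x^2 + (65/6)x + 25/12

g(x) = (7/3)x^4 + (59/6)x^3 + (31/2)x^2 + (65/6)x + 25/12


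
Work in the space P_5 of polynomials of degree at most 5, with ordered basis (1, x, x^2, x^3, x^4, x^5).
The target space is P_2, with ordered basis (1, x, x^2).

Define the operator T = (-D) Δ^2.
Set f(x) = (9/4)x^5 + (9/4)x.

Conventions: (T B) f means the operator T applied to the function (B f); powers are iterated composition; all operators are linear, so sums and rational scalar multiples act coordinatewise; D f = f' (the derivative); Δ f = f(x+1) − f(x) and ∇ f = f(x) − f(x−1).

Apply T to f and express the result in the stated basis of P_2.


Δ f = (45/4)x^4 + (45/2)x^3 + (45/2)x^2 + (45/4)x + 9/2
Δ Δ f = 45x^3 + 135x^2 + (315/2)x + 135/2
D Δ^2 f = 135x^2 + 270x + 315/2
(-D) Δ^2 f = -135x^2 - 270x - 315/2

g(x) = -135x^2 - 270x - 315/2


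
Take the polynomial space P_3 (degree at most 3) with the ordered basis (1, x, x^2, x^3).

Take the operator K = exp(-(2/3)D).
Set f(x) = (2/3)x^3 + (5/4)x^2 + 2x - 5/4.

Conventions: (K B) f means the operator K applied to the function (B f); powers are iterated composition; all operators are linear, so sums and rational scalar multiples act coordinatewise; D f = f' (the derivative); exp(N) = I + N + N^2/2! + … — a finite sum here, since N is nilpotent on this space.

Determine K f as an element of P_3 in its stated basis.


the image equals g(x) = (2/3)x^3 - (1/12)x^2 + (11/9)x - 721/324

order-1 term: -(4/3)x^2 - (5/3)x - 4/3
order-2 term: (8/9)x + 5/9
order-3 term: -16/81
the series for exp(-(2/3)D) f terminates at order 3
exp(-(2/3)D) f = (2/3)x^3 - (1/12)x^2 + (11/9)x - 721/324


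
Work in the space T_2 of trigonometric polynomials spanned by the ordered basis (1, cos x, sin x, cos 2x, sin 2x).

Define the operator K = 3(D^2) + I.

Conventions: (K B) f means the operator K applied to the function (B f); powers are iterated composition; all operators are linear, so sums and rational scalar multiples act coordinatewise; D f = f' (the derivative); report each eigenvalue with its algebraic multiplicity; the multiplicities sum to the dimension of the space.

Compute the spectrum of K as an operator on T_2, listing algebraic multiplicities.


image of 1: 1
image of cos x: -2cos x
image of sin x: -2sin x
image of cos 2x: -11cos 2x
image of sin 2x: -11sin 2x
the matrix is diagonal; its diagonal is (1, -2, -2, -11, -11)
for a triangular matrix the eigenvalues are the diagonal entries, with algebraic multiplicity their repetition count

λ = -11 (multiplicity 2), λ = -2 (multiplicity 2), λ = 1 (multiplicity 1)


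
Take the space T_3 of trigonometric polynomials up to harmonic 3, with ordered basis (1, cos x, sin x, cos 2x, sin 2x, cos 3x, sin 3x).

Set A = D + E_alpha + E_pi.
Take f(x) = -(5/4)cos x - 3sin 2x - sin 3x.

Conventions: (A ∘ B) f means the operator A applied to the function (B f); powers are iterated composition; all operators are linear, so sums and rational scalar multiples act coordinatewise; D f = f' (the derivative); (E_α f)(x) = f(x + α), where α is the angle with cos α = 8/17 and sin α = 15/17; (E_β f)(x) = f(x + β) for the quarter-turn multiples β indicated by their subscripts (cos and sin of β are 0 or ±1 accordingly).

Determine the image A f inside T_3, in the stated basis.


D f = (5/4)sin x - 6cos 2x - 3cos 3x
E_alpha f = -(10/17)cos x + (75/68)sin x - (720/289)cos 2x + (483/289)sin 2x + (495/4913)cos 3x + (4888/4913)sin 3x
E_pi f = (5/4)cos x - 3sin 2x + sin 3x
(D + E_alpha + E_pi) f = (45/68)cos x + (40/17)sin x - (2454/289)cos 2x - (384/289)sin 2x - (14244/4913)cos 3x + (9801/4913)sin 3x

g(x) = (45/68)cos x + (40/17)sin x - (2454/289)cos 2x - (384/289)sin 2x - (14244/4913)cos 3x + (9801/4913)sin 3x


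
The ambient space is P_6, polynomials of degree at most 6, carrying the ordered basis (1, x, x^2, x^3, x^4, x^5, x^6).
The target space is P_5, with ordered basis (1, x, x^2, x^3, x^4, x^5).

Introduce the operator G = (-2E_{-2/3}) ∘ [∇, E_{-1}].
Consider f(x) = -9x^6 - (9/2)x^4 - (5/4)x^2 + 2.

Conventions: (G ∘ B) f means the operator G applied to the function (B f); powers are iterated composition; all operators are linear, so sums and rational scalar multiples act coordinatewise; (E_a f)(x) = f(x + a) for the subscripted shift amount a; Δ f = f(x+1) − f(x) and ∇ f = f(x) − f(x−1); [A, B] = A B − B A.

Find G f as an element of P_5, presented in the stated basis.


g(x) = 0

E_{-1} f = -9x^6 + 54x^5 - (279/2)x^4 + 198x^3 - (653/4)x^2 + (149/2)x - 51/4
∇ E_{-1} f = -54x^5 + 405x^4 - 1278x^3 + 2106x^2 - (3605/2)x + 2553/4
∇ f = -54x^5 + 135x^4 - 198x^3 + 162x^2 - (149/2)x + 59/4
E_{-1} ∇ f = -54x^5 + 405x^4 - 1278x^3 + 2106x^2 - (3605/2)x + 2553/4
[∇, E_{-1}] f = 0
E_{-2/3} [∇, E_{-1}] f = 0
(-2E_{-2/3}) [∇, E_{-1}] f = 0


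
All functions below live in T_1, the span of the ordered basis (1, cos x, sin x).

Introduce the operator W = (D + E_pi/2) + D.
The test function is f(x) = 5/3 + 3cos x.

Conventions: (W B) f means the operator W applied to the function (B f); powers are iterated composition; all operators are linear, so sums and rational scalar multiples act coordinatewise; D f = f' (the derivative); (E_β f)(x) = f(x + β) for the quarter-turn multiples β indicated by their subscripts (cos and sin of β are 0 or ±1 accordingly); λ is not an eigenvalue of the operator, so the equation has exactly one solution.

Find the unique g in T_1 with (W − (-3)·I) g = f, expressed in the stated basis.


g(x) = 5/12 + (1/2)cos x + (1/2)sin x

write g with unknown coordinates in the stated basis and equate coefficients in (W − (-3)·I) g = f
solving from the highest basis element down gives g = 5/12 + (1/2)cos x + (1/2)sin x
check: W g = 5/12 + (3/2)cos x - (3/2)sin x
so W g − (-3)·g = 5/3 + 3cos x = f ✓


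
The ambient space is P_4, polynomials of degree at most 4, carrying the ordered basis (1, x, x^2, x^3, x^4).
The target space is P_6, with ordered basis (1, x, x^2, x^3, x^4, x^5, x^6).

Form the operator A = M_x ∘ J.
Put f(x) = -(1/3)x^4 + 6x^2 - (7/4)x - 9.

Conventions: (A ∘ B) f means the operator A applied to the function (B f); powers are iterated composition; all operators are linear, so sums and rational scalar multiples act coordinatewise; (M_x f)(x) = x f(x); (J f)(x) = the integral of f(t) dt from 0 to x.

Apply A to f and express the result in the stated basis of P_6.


J f = -(1/15)x^5 + 2x^3 - (7/8)x^2 - 9x
M_x J f = -(1/15)x^6 + 2x^4 - (7/8)x^3 - 9x^2

the image equals g(x) = -(1/15)x^6 + 2x^4 - (7/8)x^3 - 9x^2


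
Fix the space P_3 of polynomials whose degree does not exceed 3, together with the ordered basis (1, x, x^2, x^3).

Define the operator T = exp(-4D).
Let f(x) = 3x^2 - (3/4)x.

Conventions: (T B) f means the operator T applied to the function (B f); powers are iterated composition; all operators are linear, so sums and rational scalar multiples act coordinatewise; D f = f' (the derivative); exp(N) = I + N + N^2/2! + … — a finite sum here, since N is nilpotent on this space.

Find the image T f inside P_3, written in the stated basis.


g(x) = 3x^2 - (99/4)x + 51

order-1 term: -24x + 3
order-2 term: 48
the series for exp(-4D) f terminates at order 2
exp(-4D) f = 3x^2 - (99/4)x + 51


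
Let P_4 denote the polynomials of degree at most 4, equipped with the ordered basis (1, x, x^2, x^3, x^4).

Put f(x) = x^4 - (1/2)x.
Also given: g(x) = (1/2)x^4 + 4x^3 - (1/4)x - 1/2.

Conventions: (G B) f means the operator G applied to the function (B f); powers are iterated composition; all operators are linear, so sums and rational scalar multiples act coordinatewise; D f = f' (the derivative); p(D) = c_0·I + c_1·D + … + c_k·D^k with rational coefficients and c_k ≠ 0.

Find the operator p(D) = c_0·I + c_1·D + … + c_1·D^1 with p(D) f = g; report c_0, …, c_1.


D^0 f = x^4 - (1/2)x
D^1 f = 4x^3 - 1/2
matching coefficients of g against c_0 f + c_1 Df + … from the top degree down determines the c_i
solution: c_0 = 1/2, c_1 = 1

c_0 = 1/2, c_1 = 1


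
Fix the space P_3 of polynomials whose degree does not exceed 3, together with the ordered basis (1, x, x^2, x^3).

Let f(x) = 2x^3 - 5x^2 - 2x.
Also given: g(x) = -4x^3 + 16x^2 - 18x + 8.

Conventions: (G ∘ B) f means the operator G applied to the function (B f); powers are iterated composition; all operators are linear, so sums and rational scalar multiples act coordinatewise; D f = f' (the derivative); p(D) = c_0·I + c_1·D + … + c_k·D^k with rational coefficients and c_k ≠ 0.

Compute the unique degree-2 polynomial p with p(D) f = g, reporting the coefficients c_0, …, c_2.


p(D) = -2·I + D − D^2, i.e. c_0 = -2, c_1 = 1, c_2 = -1

D^0 f = 2x^3 - 5x^2 - 2x
D^1 f = 6x^2 - 10x - 2
D^2 f = 12x - 10
matching coefficients of g against c_0 f + c_1 Df + … from the top degree down determines the c_i
solution: c_0 = -2, c_1 = 1, c_2 = -1


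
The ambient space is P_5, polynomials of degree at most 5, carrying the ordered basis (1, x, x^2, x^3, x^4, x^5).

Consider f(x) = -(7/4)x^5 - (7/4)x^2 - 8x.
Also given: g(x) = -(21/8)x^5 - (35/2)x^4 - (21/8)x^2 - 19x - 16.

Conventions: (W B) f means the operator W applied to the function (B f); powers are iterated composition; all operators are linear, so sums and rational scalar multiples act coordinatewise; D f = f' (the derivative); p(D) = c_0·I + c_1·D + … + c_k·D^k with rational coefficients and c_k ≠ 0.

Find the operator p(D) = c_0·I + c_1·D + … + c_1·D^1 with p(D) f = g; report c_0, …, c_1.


D^0 f = -(7/4)x^5 - (7/4)x^2 - 8x
D^1 f = -(35/4)x^4 - (7/2)x - 8
matching coefficients of g against c_0 f + c_1 Df + … from the top degree down determines the c_i
solution: c_0 = 3/2, c_1 = 2

p(D) = (3/2)·I + 2·D, i.e. c_0 = 3/2, c_1 = 2


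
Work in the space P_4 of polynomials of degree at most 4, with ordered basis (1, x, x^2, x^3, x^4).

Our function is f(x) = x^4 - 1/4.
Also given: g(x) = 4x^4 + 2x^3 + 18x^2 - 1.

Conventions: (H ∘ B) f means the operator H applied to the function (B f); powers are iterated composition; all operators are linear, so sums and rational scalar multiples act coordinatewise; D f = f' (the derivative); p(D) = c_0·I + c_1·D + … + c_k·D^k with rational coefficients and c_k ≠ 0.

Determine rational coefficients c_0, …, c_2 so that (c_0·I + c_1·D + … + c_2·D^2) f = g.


D^0 f = x^4 - 1/4
D^1 f = 4x^3
D^2 f = 12x^2
matching coefficients of g against c_0 f + c_1 Df + … from the top degree down determines the c_i
solution: c_0 = 4, c_1 = 1/2, c_2 = 3/2

p(D) = 4·I + (1/2)·D + (3/2)·D^2, i.e. c_0 = 4, c_1 = 1/2, c_2 = 3/2


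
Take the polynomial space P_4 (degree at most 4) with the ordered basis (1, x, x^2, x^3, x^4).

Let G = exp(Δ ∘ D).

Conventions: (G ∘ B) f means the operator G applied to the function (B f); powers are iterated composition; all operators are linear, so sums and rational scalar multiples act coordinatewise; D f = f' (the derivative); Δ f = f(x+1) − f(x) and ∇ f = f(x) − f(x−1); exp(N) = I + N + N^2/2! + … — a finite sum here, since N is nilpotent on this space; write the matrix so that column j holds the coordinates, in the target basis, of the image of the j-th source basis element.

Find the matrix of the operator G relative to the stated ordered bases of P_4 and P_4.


image of 1: 1
image of x: x
image of x^2: x^2 + 2
image of x^3: x^3 + 6x + 3
image of x^4: x^4 + 12x^2 + 12x + 16
each image's coordinates form column j of the matrix

the matrix is [[1, 0, 2, 3, 16]; [0, 1, 0, 6, 12]; [0, 0, 1, 0, 12]; [0, 0, 0, 1, 0]; [0, 0, 0, 0, 1]] (rows listed top to bottom)


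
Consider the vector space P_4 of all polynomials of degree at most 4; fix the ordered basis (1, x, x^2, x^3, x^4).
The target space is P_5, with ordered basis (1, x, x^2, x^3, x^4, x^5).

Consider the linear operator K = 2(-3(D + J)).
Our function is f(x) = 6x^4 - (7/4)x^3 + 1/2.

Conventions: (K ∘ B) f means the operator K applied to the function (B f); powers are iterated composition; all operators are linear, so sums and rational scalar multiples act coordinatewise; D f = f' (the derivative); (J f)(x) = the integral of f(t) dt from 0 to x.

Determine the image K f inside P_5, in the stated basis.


D f = 24x^3 - (21/4)x^2
J f = (6/5)x^5 - (7/16)x^4 + (1/2)x
(D + J) f = (6/5)x^5 - (7/16)x^4 + 24x^3 - (21/4)x^2 + (1/2)x
(-3(D + J)) f = -(18/5)x^5 + (21/16)x^4 - 72x^3 + (63/4)x^2 - (3/2)x
(2(-3(D + J))) f = -(36/5)x^5 + (21/8)x^4 - 144x^3 + (63/2)x^2 - 3x

the result is g(x) = -(36/5)x^5 + (21/8)x^4 - 144x^3 + (63/2)x^2 - 3x


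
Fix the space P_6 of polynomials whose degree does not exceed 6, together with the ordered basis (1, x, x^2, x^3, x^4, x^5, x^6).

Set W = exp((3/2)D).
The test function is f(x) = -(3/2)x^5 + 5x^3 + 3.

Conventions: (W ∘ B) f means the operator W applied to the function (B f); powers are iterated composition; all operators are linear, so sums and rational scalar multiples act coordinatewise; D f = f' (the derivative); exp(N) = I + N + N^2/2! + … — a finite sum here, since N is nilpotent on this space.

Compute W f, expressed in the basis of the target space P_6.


g(x) = -(3/2)x^5 - (45/4)x^4 - (115/4)x^3 - (225/8)x^2 - (135/32)x + 543/64

order-1 term: -(45/4)x^4 + (45/2)x^2
order-2 term: -(135/4)x^3 + (135/4)x
order-3 term: -(405/8)x^2 + 135/8
order-4 term: -(1215/32)x
order-5 term: -729/64
the series for exp((3/2)D) f terminates at order 5
exp((3/2)D) f = -(3/2)x^5 - (45/4)x^4 - (115/4)x^3 - (225/8)x^2 - (135/32)x + 543/64


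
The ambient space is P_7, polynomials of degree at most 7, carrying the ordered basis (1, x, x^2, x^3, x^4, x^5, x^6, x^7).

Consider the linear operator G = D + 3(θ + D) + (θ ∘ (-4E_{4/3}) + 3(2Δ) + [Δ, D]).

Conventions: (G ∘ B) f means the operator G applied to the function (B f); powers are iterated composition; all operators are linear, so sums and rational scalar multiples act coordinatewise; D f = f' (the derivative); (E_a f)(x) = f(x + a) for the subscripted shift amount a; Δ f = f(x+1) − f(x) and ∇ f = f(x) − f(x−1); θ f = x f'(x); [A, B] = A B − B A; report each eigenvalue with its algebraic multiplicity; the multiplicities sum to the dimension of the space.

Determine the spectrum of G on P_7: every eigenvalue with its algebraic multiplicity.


image of 1: 0
image of x: -x + 10
image of x^2: -2x^2 + (28/3)x + 6
image of x^3: -3x^3 - 2x^2 - (10/3)x + 6
image of x^4: -4x^4 - 24x^3 - (148/3)x^2 - (376/27)x + 6
image of x^5: -5x^5 - (170/3)x^4 - (460/3)x^3 - (3500/27)x^2 - (2690/81)x + 6
image of x^6: -6x^6 - 100x^5 - (1010/3)x^4 - (4040/9)x^3 - (7810/27)x^2 - (5276/81)x + 6
image of x^7: -7x^7 - 154x^6 - (1862/3)x^5 - (30170/27)x^4 - (30170/27)x^3 - (47138/81)x^2 - (84070/729)x + 6
the matrix is upper triangular; its diagonal is (0, -1, -2, -3, -4, -5, -6, -7)
for a triangular matrix the eigenvalues are the diagonal entries, with algebraic multiplicity their repetition count

λ = -7 (multiplicity 1), λ = -6 (multiplicity 1), λ = -5 (multiplicity 1), λ = -4 (multiplicity 1), λ = -3 (multiplicity 1), λ = -2 (multiplicity 1), λ = -1 (multiplicity 1), λ = 0 (multiplicity 1)


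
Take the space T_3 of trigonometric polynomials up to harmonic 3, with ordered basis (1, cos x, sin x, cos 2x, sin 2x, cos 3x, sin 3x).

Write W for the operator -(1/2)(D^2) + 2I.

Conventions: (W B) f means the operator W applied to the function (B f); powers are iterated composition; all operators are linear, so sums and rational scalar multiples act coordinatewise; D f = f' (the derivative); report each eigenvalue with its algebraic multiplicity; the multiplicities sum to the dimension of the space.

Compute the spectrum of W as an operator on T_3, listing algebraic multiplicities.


image of 1: 2
image of cos x: (5/2)cos x
image of sin x: (5/2)sin x
image of cos 2x: 4cos 2x
image of sin 2x: 4sin 2x
image of cos 3x: (13/2)cos 3x
image of sin 3x: (13/2)sin 3x
the matrix is diagonal; its diagonal is (2, 5/2, 5/2, 4, 4, 13/2, 13/2)
for a triangular matrix the eigenvalues are the diagonal entries, with algebraic multiplicity their repetition count

λ = 2 (multiplicity 1), λ = 5/2 (multiplicity 2), λ = 4 (multiplicity 2), λ = 13/2 (multiplicity 2)


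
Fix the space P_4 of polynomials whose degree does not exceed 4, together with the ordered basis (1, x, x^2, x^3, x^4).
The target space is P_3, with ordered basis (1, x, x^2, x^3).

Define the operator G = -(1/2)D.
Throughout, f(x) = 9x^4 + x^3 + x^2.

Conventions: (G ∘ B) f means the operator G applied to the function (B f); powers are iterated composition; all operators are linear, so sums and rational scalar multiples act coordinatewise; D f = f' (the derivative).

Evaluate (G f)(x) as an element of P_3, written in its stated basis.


the result is g(x) = -18x^3 - (3/2)x^2 - x

D f = 36x^3 + 3x^2 + 2x
(-(1/2)D) f = -18x^3 - (3/2)x^2 - x


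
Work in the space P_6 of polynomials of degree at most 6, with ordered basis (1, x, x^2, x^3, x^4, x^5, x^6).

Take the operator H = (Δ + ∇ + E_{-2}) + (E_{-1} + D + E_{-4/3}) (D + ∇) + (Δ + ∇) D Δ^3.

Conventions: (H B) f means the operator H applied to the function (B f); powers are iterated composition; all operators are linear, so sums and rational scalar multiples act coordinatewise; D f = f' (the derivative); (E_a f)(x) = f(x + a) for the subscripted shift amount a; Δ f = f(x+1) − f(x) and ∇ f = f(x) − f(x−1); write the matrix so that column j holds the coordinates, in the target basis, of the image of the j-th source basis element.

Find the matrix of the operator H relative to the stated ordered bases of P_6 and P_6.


image of 1: 1
image of x: x + 4
image of x^2: x^2 + 8x - 10/3
image of x^3: x^3 + 12x^2 - 10x + 50/3
image of x^4: x^4 + 16x^3 - 20x^2 + (200/3)x - 944/27
image of x^5: x^5 + 20x^4 - (100/3)x^3 + (500/3)x^2 - (4720/27)x + 26062/81
image of x^6: x^6 + 24x^5 - 50x^4 + (1000/3)x^3 - (4720/9)x^2 + (52124/27)x + 160376/81
each image's coordinates form column j of the matrix

the matrix is [[1, 4, -10/3, 50/3, -944/27, 26062/81, 160376/81]; [0, 1, 8, -10, 200/3, -4720/27, 52124/27]; [0, 0, 1, 12, -20, 500/3, -4720/9]; [0, 0, 0, 1, 16, -100/3, 1000/3]; [0, 0, 0, 0, 1, 20, -50]; [0, 0, 0, 0, 0, 1, 24]; [0, 0, 0, 0, 0, 0, 1]] (rows listed top to bottom)


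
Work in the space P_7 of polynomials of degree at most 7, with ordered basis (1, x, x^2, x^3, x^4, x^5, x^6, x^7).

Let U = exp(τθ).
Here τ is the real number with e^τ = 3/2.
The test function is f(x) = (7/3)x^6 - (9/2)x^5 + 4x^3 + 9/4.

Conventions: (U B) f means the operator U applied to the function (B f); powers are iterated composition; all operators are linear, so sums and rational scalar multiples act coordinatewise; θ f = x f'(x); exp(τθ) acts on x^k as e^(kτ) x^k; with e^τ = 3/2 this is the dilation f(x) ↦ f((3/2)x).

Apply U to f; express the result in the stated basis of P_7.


exp(τθ) x^k = e^(kτ) x^k; with e^τ = 3/2 this sends x^k to (3/2)^k x^k
x^3 ↦ 27/8 x^3
x^5 ↦ 243/32 x^5
x^6 ↦ 729/64 x^6
applying this coordinatewise to f: exp(τθ) f = (1701/64)x^6 - (2187/64)x^5 + (27/2)x^3 + 9/4

g(x) = (1701/64)x^6 - (2187/64)x^5 + (27/2)x^3 + 9/4


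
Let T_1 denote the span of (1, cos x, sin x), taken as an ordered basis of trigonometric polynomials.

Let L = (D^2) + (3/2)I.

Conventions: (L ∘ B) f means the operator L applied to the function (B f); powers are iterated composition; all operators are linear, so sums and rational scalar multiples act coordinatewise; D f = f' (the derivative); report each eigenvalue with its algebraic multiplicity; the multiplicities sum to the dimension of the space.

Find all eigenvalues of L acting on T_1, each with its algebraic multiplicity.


image of 1: 3/2
image of cos x: (1/2)cos x
image of sin x: (1/2)sin x
the matrix is diagonal; its diagonal is (3/2, 1/2, 1/2)
for a triangular matrix the eigenvalues are the diagonal entries, with algebraic multiplicity their repetition count

λ = 1/2 (multiplicity 2), λ = 3/2 (multiplicity 1)


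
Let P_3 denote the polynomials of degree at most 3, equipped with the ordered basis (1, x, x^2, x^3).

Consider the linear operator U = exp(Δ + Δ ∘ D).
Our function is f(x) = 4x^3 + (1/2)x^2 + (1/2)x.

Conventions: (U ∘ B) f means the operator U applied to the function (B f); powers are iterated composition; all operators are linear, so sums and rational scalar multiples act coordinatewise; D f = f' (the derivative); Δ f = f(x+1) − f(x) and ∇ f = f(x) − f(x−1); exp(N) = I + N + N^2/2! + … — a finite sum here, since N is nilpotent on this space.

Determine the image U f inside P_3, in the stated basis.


the result is g(x) = 4x^3 + (25/2)x^2 + (99/2)x + 117/2

order-1 term: 12x^2 + 37x + 18
order-2 term: 12x + 73/2
order-3 term: 4
the series for exp(Δ + Δ ∘ D) f terminates at order 3
exp(Δ + Δ ∘ D) f = 4x^3 + (25/2)x^2 + (99/2)x + 117/2


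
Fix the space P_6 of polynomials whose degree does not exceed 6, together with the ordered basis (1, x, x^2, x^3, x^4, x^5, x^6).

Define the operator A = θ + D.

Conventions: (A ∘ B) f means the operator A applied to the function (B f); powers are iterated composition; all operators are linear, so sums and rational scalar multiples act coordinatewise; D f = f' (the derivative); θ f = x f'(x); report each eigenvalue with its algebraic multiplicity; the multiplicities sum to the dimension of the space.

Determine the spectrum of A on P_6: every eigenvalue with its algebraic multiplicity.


image of 1: 0
image of x: x + 1
image of x^2: 2x^2 + 2x
image of x^3: 3x^3 + 3x^2
image of x^4: 4x^4 + 4x^3
image of x^5: 5x^5 + 5x^4
image of x^6: 6x^6 + 6x^5
the matrix is upper triangular; its diagonal is (0, 1, 2, 3, 4, 5, 6)
for a triangular matrix the eigenvalues are the diagonal entries, with algebraic multiplicity their repetition count

λ = 0 (multiplicity 1), λ = 1 (multiplicity 1), λ = 2 (multiplicity 1), λ = 3 (multiplicity 1), λ = 4 (multiplicity 1), λ = 5 (multiplicity 1), λ = 6 (multiplicity 1)


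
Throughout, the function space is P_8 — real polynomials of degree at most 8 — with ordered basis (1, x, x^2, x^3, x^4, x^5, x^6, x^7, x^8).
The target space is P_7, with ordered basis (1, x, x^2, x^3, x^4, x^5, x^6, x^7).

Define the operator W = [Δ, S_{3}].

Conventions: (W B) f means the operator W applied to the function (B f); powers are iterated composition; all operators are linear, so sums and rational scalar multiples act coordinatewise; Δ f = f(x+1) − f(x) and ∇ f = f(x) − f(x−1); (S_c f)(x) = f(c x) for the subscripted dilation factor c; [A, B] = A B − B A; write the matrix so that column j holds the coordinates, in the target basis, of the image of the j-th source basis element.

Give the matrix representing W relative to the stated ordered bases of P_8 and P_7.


image of 1: 0
image of x: 2
image of x^2: 12x + 8
image of x^3: 54x^2 + 72x + 26
image of x^4: 216x^3 + 432x^2 + 312x + 80
image of x^5: 810x^4 + 2160x^3 + 2340x^2 + 1200x + 242
image of x^6: 2916x^5 + 9720x^4 + 14040x^3 + 10800x^2 + 4356x + 728
image of x^7: 10206x^6 + 40824x^5 + 73710x^4 + 75600x^3 + 45738x^2 + 15288x + 2186
image of x^8: 34992x^7 + 163296x^6 + 353808x^5 + 453600x^4 + 365904x^3 + 183456x^2 + 52464x + 6560
each image's coordinates form column j of the matrix

the matrix is [[0, 2, 8, 26, 80, 242, 728, 2186, 6560]; [0, 0, 12, 72, 312, 1200, 4356, 15288, 52464]; [0, 0, 0, 54, 432, 2340, 10800, 45738, 183456]; [0, 0, 0, 0, 216, 2160, 14040, 75600, 365904]; [0, 0, 0, 0, 0, 810, 9720, 73710, 453600]; [0, 0, 0, 0, 0, 0, 2916, 40824, 353808]; [0, 0, 0, 0, 0, 0, 0, 10206, 163296]; [0, 0, 0, 0, 0, 0, 0, 0, 34992]] (rows listed top to bottom)


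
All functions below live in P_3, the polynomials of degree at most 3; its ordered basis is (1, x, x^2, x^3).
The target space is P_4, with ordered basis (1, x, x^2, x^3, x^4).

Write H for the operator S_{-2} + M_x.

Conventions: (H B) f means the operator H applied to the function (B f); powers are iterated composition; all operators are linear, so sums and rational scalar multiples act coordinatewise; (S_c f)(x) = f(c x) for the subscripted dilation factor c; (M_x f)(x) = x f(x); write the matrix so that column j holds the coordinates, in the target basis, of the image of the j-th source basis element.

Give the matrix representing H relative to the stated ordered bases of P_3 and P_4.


the matrix is [[1, 0, 0, 0]; [1, -2, 0, 0]; [0, 1, 4, 0]; [0, 0, 1, -8]; [0, 0, 0, 1]] (rows listed top to bottom)

image of 1: x + 1
image of x: x^2 - 2x
image of x^2: x^3 + 4x^2
image of x^3: x^4 - 8x^3
each image's coordinates form column j of the matrix


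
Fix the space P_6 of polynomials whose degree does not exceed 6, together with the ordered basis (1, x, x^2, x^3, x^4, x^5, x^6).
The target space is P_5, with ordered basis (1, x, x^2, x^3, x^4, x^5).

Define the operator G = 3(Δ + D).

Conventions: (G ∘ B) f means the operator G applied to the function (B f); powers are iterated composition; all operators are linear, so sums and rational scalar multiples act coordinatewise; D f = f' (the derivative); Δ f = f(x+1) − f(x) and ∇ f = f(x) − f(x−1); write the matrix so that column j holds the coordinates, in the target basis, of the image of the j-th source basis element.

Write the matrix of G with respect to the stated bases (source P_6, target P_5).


the matrix is [[0, 6, 3, 3, 3, 3, 3]; [0, 0, 12, 9, 12, 15, 18]; [0, 0, 0, 18, 18, 30, 45]; [0, 0, 0, 0, 24, 30, 60]; [0, 0, 0, 0, 0, 30, 45]; [0, 0, 0, 0, 0, 0, 36]] (rows listed top to bottom)

image of 1: 0
image of x: 6
image of x^2: 12x + 3
image of x^3: 18x^2 + 9x + 3
image of x^4: 24x^3 + 18x^2 + 12x + 3
image of x^5: 30x^4 + 30x^3 + 30x^2 + 15x + 3
image of x^6: 36x^5 + 45x^4 + 60x^3 + 45x^2 + 18x + 3
each image's coordinates form column j of the matrix


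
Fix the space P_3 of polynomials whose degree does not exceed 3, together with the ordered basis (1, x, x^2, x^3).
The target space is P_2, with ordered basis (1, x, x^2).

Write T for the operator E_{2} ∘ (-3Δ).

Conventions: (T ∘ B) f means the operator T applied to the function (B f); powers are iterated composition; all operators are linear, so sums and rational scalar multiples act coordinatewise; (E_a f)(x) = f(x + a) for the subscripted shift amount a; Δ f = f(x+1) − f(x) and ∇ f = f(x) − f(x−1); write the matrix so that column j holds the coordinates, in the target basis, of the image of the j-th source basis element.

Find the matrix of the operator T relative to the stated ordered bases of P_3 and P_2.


the matrix is [[0, -3, -15, -57]; [0, 0, -6, -45]; [0, 0, 0, -9]] (rows listed top to bottom)

image of 1: 0
image of x: -3
image of x^2: -6x - 15
image of x^3: -9x^2 - 45x - 57
each image's coordinates form column j of the matrix


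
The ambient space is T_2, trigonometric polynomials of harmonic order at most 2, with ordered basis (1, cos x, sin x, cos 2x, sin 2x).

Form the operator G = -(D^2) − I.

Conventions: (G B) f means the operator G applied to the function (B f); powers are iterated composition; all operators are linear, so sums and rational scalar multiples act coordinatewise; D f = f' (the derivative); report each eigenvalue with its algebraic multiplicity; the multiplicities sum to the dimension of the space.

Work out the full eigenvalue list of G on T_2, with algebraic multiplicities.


λ = -1 (multiplicity 1), λ = 0 (multiplicity 2), λ = 3 (multiplicity 2)

image of 1: -1
image of cos x: 0
image of sin x: 0
image of cos 2x: 3cos 2x
image of sin 2x: 3sin 2x
the matrix is diagonal; its diagonal is (-1, 0, 0, 3, 3)
for a triangular matrix the eigenvalues are the diagonal entries, with algebraic multiplicity their repetition count
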